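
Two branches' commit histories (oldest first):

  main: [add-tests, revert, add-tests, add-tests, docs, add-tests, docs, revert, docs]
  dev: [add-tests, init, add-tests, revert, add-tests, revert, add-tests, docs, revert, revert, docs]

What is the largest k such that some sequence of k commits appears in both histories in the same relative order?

7

Pick add-tests [1,3] → revert [2,4] → add-tests [3,5] → add-tests [4,7] → docs [5,8] → revert [8,10] → docs [9,11]; all 7 commits appear in both, in order. The LCS DP gives dp[9][11] = 7, so this is optimal.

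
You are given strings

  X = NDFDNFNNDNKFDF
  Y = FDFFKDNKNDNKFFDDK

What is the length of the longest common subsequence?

Taking D (X #2, Y #2), then F (X #3, Y #4), then D (X #4, Y #6), then N (X #5, Y #7), then N (X #8, Y #9), then D (X #9, Y #10), then N (X #10, Y #11), then K (X #11, Y #12), then F (X #12, Y #14), then D (X #13, Y #16) gives a common subsequence of length 10. dp[14][17] = 10 confirms this is the maximum.

10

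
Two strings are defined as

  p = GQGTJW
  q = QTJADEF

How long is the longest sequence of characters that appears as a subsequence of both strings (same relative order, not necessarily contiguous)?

Match Q at p[2]=q[1] → T at p[4]=q[2] → J at p[5]=q[3] — 3 characters in the same relative order in both. dp[6][7] = 3 confirms this is the maximum.

3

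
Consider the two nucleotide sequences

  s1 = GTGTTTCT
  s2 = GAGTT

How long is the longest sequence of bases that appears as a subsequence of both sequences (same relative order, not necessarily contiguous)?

4

Let dp[i][j] be the LCS length of the first i bases of s1 and the first j bases of s2. dp[i][j] = dp[i-1][j-1]+1 when the i-th and j-th bases match, else max(dp[i-1][j], dp[i][j-1]).
    ·  G  A  G  T  T
 ·  0  0  0  0  0  0
 G  0  1  1  1  1  1
 T  0  1  1  1  2  2
 G  0  1  1  2  2  2
 T  0  1  1  2  3  3
 T  0  1  1  2  3  4
 T  0  1  1  2  3  4
 C  0  1  1  2  3  4
 T  0  1  1  2  3  4
dp[8][5] = 4. One LCS (by backtracking along matches): GGTT.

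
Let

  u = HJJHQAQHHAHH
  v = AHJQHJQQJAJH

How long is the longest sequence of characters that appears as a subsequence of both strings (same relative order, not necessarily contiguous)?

7

Pick H at u[1]=v[2], J at u[2]=v[3], J at u[3]=v[6], Q at u[5]=v[7], Q at u[7]=v[8], A at u[10]=v[10], H at u[12]=v[12]; all 7 characters appear in both, in order. The LCS DP gives dp[12][12] = 7, so this is optimal.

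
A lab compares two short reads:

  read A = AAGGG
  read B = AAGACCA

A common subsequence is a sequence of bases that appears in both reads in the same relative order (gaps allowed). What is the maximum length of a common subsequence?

3

Taking A at read A[1]=read B[1] → A at read A[2]=read B[2] → G at read A[3]=read B[3] gives a common subsequence of length 3, and the DP table's final entry dp[5][7] is also 3, so no common subsequence is longer.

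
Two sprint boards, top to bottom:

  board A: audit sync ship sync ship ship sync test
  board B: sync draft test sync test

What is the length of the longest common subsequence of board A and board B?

3

Match sync (board A #2, board B #1) → sync (board A #7, board B #4) → test (board A #8, board B #5) — 3 tasks in the same relative order in both. dp[8][5] = 3 confirms this is the maximum.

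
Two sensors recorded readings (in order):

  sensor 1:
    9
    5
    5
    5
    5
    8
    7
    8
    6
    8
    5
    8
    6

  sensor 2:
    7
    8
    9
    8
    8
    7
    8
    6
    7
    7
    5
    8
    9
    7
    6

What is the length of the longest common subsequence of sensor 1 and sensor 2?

Match 9 (sensor 1 #1, sensor 2 #3) → 8 (sensor 1 #6, sensor 2 #5) → 7 (sensor 1 #7, sensor 2 #6) → 8 (sensor 1 #8, sensor 2 #7) → 6 (sensor 1 #9, sensor 2 #8) → 5 (sensor 1 #11, sensor 2 #11) → 8 (sensor 1 #12, sensor 2 #12) → 6 (sensor 1 #13, sensor 2 #15) — 8 values in the same relative order in both. dp[13][15] = 8 confirms this is the maximum.

8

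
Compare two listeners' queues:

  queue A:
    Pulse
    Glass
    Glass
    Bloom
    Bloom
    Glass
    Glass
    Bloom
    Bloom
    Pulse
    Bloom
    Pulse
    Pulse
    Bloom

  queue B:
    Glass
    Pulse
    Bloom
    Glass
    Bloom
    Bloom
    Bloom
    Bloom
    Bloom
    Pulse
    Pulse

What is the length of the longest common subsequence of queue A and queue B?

Match Pulse [1,2], then Glass [3,4], then Bloom [4,5], then Bloom [5,6], then Bloom [8,7], then Bloom [9,8], then Bloom [11,9], then Pulse [12,10], then Pulse [13,11] — 9 songs in the same relative order in both. dp[14][11] = 9 confirms this is the maximum.

9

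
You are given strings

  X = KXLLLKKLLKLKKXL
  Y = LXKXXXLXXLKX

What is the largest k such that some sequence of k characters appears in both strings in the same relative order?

6

Pick K (X #1, Y #3); then X (X #2, Y #6); then L (X #3, Y #7); then L (X #11, Y #10); then K (X #13, Y #11); then X (X #14, Y #12); all 6 characters appear in both, in order. Since dp[15][12] = 6, nothing longer is possible.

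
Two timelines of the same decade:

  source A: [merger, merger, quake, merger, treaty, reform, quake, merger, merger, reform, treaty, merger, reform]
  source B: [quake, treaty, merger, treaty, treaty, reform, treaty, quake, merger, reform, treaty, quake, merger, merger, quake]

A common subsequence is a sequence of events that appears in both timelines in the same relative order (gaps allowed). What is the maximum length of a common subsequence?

9

One common subsequence of length 9: quake (source A #3, source B #1) → merger (source A #4, source B #3) → treaty (source A #5, source B #5) → reform (source A #6, source B #6) → quake (source A #7, source B #8) → merger (source A #9, source B #9) → reform (source A #10, source B #10) → treaty (source A #11, source B #11) → merger (source A #12, source B #14). The LCS DP gives dp[13][15] = 9, so this is optimal.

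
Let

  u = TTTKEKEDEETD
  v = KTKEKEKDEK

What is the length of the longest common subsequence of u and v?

Let dp[i][j] be the LCS length of the first i characters of u and the first j characters of v. dp[i][j] = dp[i-1][j-1]+1 when the i-th and j-th characters match, else max(dp[i-1][j], dp[i][j-1]).
    ·  K  T  K  E  K  E  K  D  E  K
 ·  0  0  0  0  0  0  0  0  0  0  0
 T  0  0  1  1  1  1  1  1  1  1  1
 T  0  0  1  1  1  1  1  1  1  1  1
 T  0  0  1  1  1  1  1  1  1  1  1
 K  0  1  1  2  2  2  2  2  2  2  2
 E  0  1  1  2  3  3  3  3  3  3  3
 K  0  1  1  2  3  4  4  4  4  4  4
 E  0  1  1  2  3  4  5  5  5  5  5
 D  0  1  1  2  3  4  5  5  6  6  6
 E  0  1  1  2  3  4  5  5  6  7  7
 E  0  1  1  2  3  4  5  5  6  7  7
 T  0  1  2  2  3  4  5  5  6  7  7
 D  0  1  2  2  3  4  5  5  6  7  7
dp[12][10] = 7. One LCS (by backtracking along matches): TKEKEDE.

7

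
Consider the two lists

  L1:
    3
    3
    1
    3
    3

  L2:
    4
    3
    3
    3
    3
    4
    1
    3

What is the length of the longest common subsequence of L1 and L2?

Let dp[i][j] be the LCS length of the first i values of L1 and the first j values of L2. dp[i][j] = dp[i-1][j-1]+1 when the i-th and j-th values match, else max(dp[i-1][j], dp[i][j-1]).
    ·  4  3  3  3  3  4  1  3
 ·  0  0  0  0  0  0  0  0  0
 3  0  0  1  1  1  1  1  1  1
 3  0  0  1  2  2  2  2  2  2
 1  0  0  1  2  2  2  2  3  3
 3  0  0  1  2  3  3  3  3  4
 3  0  0  1  2  3  4  4  4  4
dp[5][8] = 4. One LCS (by backtracking along matches): 3, 3, 1, 3.

4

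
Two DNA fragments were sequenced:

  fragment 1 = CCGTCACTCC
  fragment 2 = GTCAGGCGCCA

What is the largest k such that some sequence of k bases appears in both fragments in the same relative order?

Let dp[i][j] be the LCS length of the first i bases of fragment 1 and the first j bases of fragment 2. dp[i][j] = dp[i-1][j-1]+1 when the i-th and j-th bases match, else max(dp[i-1][j], dp[i][j-1]).
    ·  G  T  C  A  G  G  C  G  C  C  A
 ·  0  0  0  0  0  0  0  0  0  0  0  0
 C  0  0  0  1  1  1  1  1  1  1  1  1
 C  0  0  0  1  1  1  1  2  2  2  2  2
 G  0  1  1  1  1  2  2  2  3  3  3  3
 T  0  1  2  2  2  2  2  2  3  3  3  3
 C  0  1  2  3  3  3  3  3  3  4  4  4
 A  0  1  2  3  4  4  4  4  4  4  4  5
 C  0  1  2  3  4  4  4  5  5  5  5  5
 T  0  1  2  3  4  4  4  5  5  5  5  5
 C  0  1  2  3  4  4  4  5  5  6  6  6
 C  0  1  2  3  4  4  4  5  5  6  7  7
dp[10][11] = 7. One LCS (by backtracking along matches): GTCACCC.

7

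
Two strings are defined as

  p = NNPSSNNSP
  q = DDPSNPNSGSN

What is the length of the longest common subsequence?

5

One common subsequence of length 5: N [1,5], then N [2,7], then S [4,8], then S [5,10], then N [7,11]. The LCS DP gives dp[9][11] = 5, so this is optimal.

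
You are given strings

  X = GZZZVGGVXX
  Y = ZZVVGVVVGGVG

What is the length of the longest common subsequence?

Let dp[i][j] be the LCS length of the first i characters of X and the first j characters of Y. dp[i][j] = dp[i-1][j-1]+1 when the i-th and j-th characters match, else max(dp[i-1][j], dp[i][j-1]).
    ·  Z  Z  V  V  G  V  V  V  G  G  V  G
 ·  0  0  0  0  0  0  0  0  0  0  0  0  0
 G  0  0  0  0  0  1  1  1  1  1  1  1  1
 Z  0  1  1  1  1  1  1  1  1  1  1  1  1
 Z  0  1  2  2  2  2  2  2  2  2  2  2  2
 Z  0  1  2  2  2  2  2  2  2  2  2  2  2
 V  0  1  2  3  3  3  3  3  3  3  3  3  3
 G  0  1  2  3  3  4  4  4  4  4  4  4  4
 G  0  1  2  3  3  4  4  4  4  5  5  5  5
 V  0  1  2  3  4  4  5  5  5  5  5  6  6
 X  0  1  2  3  4  4  5  5  5  5  5  6  6
 X  0  1  2  3  4  4  5  5  5  5  5  6  6
dp[10][12] = 6. One LCS (by backtracking along matches): ZZVGGV.

6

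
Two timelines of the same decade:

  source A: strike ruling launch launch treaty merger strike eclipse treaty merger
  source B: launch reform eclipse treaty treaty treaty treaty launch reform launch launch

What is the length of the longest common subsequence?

3

Pick launch at source A[3]=source B[1], treaty at source A[5]=source B[6], treaty at source A[9]=source B[7]; all 3 events appear in both, in order, and the DP table's final entry dp[10][11] is also 3, so no common subsequence is longer.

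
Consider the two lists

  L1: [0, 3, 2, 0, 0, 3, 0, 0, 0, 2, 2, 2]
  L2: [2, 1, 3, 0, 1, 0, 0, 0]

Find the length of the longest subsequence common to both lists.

Match 3 at L1[2]=L2[3], then 0 at L1[4]=L2[4], then 0 at L1[7]=L2[6], then 0 at L1[8]=L2[7], then 0 at L1[9]=L2[8] — 5 values in the same relative order in both. Since dp[12][8] = 5, nothing longer is possible.

5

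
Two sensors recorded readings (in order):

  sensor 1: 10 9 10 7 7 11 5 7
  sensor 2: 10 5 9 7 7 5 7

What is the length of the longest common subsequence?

Pick 10 (sensor 1 #1, sensor 2 #1), 9 (sensor 1 #2, sensor 2 #3), 7 (sensor 1 #4, sensor 2 #4), 7 (sensor 1 #5, sensor 2 #5), 5 (sensor 1 #7, sensor 2 #6), 7 (sensor 1 #8, sensor 2 #7); all 6 values appear in both, in order, and the DP table's final entry dp[8][7] is also 6, so no common subsequence is longer.

6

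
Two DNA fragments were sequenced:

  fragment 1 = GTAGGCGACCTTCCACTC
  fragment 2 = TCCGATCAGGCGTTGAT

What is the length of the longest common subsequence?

One common subsequence of length 11: G (fragment 1 #1, fragment 2 #4), then T (fragment 1 #2, fragment 2 #6), then A (fragment 1 #3, fragment 2 #8), then G (fragment 1 #4, fragment 2 #9), then G (fragment 1 #5, fragment 2 #10), then C (fragment 1 #6, fragment 2 #11), then G (fragment 1 #7, fragment 2 #12), then T (fragment 1 #11, fragment 2 #13), then T (fragment 1 #12, fragment 2 #14), then A (fragment 1 #15, fragment 2 #16), then T (fragment 1 #17, fragment 2 #17). dp[18][17] = 11 confirms this is the maximum.

11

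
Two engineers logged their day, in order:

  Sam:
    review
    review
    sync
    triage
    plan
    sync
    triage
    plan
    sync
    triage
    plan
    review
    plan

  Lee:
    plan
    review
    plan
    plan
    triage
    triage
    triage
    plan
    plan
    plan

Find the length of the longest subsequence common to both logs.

6

Match review [1,2], triage [4,6], triage [7,7], plan [8,8], plan [11,9], plan [13,10] — 6 tasks in the same relative order in both, and the DP table's final entry dp[13][10] is also 6, so no common subsequence is longer.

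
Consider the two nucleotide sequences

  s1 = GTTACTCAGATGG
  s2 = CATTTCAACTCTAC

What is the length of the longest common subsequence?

7

One common subsequence of length 7: T (s1 #2, s2 #4), then T (s1 #3, s2 #5), then A (s1 #4, s2 #8), then C (s1 #5, s2 #9), then T (s1 #6, s2 #10), then C (s1 #7, s2 #11), then A (s1 #8, s2 #13). dp[13][14] = 7 confirms this is the maximum.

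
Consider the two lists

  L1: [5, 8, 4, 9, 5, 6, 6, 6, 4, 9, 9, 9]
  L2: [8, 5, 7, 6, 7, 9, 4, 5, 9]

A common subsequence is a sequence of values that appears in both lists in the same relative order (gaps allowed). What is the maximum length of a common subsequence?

5

Let dp[i][j] be the LCS length of the first i values of L1 and the first j values of L2. dp[i][j] = dp[i-1][j-1]+1 when the i-th and j-th values match, else max(dp[i-1][j], dp[i][j-1]).
    ·  8  5  7  6  7  9  4  5  9
 ·  0  0  0  0  0  0  0  0  0  0
 5  0  0  1  1  1  1  1  1  1  1
 8  0  1  1  1  1  1  1  1  1  1
 4  0  1  1  1  1  1  1  2  2  2
 9  0  1  1  1  1  1  2  2  2  3
 5  0  1  2  2  2  2  2  2  3  3
 6  0  1  2  2  3  3  3  3  3  3
 6  0  1  2  2  3  3  3  3  3  3
 6  0  1  2  2  3  3  3  3  3  3
 4  0  1  2  2  3  3  3  4  4  4
 9  0  1  2  2  3  3  4  4  4  5
 9  0  1  2  2  3  3  4  4  4  5
 9  0  1  2  2  3  3  4  4  4  5
dp[12][9] = 5. One LCS (by backtracking along matches): 8, 5, 6, 4, 9.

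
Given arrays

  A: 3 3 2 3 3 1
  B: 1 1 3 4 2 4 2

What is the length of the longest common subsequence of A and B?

Match 3 at A[1]=B[3], 2 at A[3]=B[7] — 2 values in the same relative order in both, and the DP table's final entry dp[6][7] is also 2, so no common subsequence is longer.

2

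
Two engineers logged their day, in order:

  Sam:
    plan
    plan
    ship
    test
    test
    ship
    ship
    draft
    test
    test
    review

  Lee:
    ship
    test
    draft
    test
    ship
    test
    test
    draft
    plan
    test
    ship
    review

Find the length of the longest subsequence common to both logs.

Taking ship (Sam #3, Lee #1), test (Sam #4, Lee #2), test (Sam #5, Lee #4), ship (Sam #6, Lee #5), draft (Sam #8, Lee #8), test (Sam #9, Lee #10), review (Sam #11, Lee #12) gives a common subsequence of length 7, and the DP table's final entry dp[11][12] is also 7, so no common subsequence is longer.

7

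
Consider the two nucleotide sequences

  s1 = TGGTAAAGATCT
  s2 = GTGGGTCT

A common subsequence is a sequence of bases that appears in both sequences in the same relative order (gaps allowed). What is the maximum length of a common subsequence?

Match T (s1 #1, s2 #2); then G (s1 #2, s2 #3); then G (s1 #3, s2 #4); then G (s1 #8, s2 #5); then T (s1 #10, s2 #6); then C (s1 #11, s2 #7); then T (s1 #12, s2 #8) — 7 bases in the same relative order in both. The LCS DP gives dp[12][8] = 7, so this is optimal.

7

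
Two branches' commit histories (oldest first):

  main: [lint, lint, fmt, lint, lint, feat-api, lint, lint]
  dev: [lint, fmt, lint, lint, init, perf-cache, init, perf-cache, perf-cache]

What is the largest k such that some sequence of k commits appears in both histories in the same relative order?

Taking lint at main[2]=dev[1], fmt at main[3]=dev[2], lint at main[4]=dev[3], lint at main[5]=dev[4] gives a common subsequence of length 4. Since dp[8][9] = 4, nothing longer is possible.

4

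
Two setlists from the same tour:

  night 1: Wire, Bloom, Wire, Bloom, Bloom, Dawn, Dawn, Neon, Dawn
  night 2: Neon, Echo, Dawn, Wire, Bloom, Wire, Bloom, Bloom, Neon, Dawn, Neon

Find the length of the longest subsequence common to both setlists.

Pick Wire at night 1[1]=night 2[4], then Bloom at night 1[2]=night 2[5], then Wire at night 1[3]=night 2[6], then Bloom at night 1[4]=night 2[7], then Bloom at night 1[5]=night 2[8], then Dawn at night 1[7]=night 2[10], then Neon at night 1[8]=night 2[11]; all 7 songs appear in both, in order. Since dp[9][11] = 7, nothing longer is possible.

7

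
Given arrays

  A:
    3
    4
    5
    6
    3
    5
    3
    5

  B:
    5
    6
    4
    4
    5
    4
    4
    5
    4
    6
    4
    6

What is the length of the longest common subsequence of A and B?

4

Pick 5 at A[3]=B[1] → 6 at A[4]=B[2] → 5 at A[6]=B[5] → 5 at A[8]=B[8]; all 4 values appear in both, in order. dp[8][12] = 4 confirms this is the maximum.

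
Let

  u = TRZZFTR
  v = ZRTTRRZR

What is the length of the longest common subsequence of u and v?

4

Match T [1,4], R [2,6], Z [4,7], R [7,8] — 4 characters in the same relative order in both, and the DP table's final entry dp[7][8] is also 4, so no common subsequence is longer.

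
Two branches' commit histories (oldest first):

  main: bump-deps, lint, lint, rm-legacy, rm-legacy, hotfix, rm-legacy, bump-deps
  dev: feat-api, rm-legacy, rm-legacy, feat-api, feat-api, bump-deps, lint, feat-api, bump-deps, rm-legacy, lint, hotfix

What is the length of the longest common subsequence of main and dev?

Match bump-deps [1,6]; then lint [2,7]; then lint [3,11]; then hotfix [6,12] — 4 commits in the same relative order in both. Since dp[8][12] = 4, nothing longer is possible.

4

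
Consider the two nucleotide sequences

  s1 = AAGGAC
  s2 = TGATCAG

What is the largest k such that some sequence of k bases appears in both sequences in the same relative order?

3

Let dp[i][j] be the LCS length of the first i bases of s1 and the first j bases of s2. dp[i][j] = dp[i-1][j-1]+1 when the i-th and j-th bases match, else max(dp[i-1][j], dp[i][j-1]).
    ·  T  G  A  T  C  A  G
 ·  0  0  0  0  0  0  0  0
 A  0  0  0  1  1  1  1  1
 A  0  0  0  1  1  1  2  2
 G  0  0  1  1  1  1  2  3
 G  0  0  1  1  1  1  2  3
 A  0  0  1  2  2  2  2  3
 C  0  0  1  2  2  3  3  3
dp[6][7] = 3. One LCS (by backtracking along matches): AAG.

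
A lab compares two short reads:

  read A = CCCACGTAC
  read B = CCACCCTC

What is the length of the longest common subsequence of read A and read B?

6

Pick C [1,2], then C [2,4], then C [3,5], then C [5,6], then T [7,7], then C [9,8]; all 6 bases appear in both, in order, and the DP table's final entry dp[9][8] is also 6, so no common subsequence is longer.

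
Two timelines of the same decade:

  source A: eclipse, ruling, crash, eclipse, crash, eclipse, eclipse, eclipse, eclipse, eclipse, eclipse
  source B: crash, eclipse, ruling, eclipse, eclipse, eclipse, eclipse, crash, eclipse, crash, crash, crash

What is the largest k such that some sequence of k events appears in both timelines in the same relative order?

Match eclipse at source A[1]=source B[2] → ruling at source A[2]=source B[3] → eclipse at source A[4]=source B[4] → eclipse at source A[6]=source B[5] → eclipse at source A[7]=source B[6] → eclipse at source A[8]=source B[7] → eclipse at source A[9]=source B[9] — 7 events in the same relative order in both. The LCS DP gives dp[11][12] = 7, so this is optimal.

7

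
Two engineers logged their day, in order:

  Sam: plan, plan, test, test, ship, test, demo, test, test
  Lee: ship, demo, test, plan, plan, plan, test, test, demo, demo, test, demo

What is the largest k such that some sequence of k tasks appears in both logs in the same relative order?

6

Pick plan [1,5], then plan [2,6], then test [3,7], then test [4,8], then test [6,11], then demo [7,12]; all 6 tasks appear in both, in order. The LCS DP gives dp[9][12] = 6, so this is optimal.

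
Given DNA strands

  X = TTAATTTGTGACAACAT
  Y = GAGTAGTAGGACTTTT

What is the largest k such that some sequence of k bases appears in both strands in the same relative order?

8

One common subsequence of length 8: T (X #1, Y #4); then T (X #2, Y #7); then A (X #3, Y #8); then A (X #4, Y #11); then T (X #6, Y #13); then T (X #7, Y #14); then T (X #9, Y #15); then T (X #17, Y #16), and the DP table's final entry dp[17][16] is also 8, so no common subsequence is longer.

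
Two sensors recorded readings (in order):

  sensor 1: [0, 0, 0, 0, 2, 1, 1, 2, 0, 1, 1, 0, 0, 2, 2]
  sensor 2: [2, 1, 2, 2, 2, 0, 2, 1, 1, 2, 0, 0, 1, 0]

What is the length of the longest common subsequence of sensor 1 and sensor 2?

One common subsequence of length 8: 0 [4,6]; then 2 [5,7]; then 1 [6,8]; then 1 [7,9]; then 2 [8,10]; then 0 [9,12]; then 1 [11,13]; then 0 [13,14]. Since dp[15][14] = 8, nothing longer is possible.

8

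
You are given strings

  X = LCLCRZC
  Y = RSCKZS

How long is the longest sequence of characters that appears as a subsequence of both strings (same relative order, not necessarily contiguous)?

2

Pick C (X #2, Y #3), Z (X #6, Y #5); all 2 characters appear in both, in order. The LCS DP gives dp[7][6] = 2, so this is optimal.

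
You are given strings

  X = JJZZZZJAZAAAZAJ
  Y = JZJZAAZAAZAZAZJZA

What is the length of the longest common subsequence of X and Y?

11

Pick J (X #1, Y #1), then J (X #2, Y #3), then Z (X #3, Y #4), then A (X #8, Y #6), then Z (X #9, Y #7), then A (X #10, Y #8), then A (X #11, Y #9), then A (X #12, Y #11), then Z (X #13, Y #12), then A (X #14, Y #13), then J (X #15, Y #15); all 11 characters appear in both, in order. The LCS DP gives dp[15][17] = 11, so this is optimal.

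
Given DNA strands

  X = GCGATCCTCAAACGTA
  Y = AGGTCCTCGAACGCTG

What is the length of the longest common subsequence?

Match G [1,2]; then G [3,3]; then T [5,4]; then C [6,5]; then C [7,6]; then T [8,7]; then C [9,8]; then A [11,10]; then A [12,11]; then C [13,12]; then G [14,13]; then T [15,15] — 12 bases in the same relative order in both. The LCS DP gives dp[16][16] = 12, so this is optimal.

12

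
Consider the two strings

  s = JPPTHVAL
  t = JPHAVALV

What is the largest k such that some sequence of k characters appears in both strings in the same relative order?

6

Let dp[i][j] be the LCS length of the first i characters of s and the first j characters of t. dp[i][j] = dp[i-1][j-1]+1 when the i-th and j-th characters match, else max(dp[i-1][j], dp[i][j-1]).
    ·  J  P  H  A  V  A  L  V
 ·  0  0  0  0  0  0  0  0  0
 J  0  1  1  1  1  1  1  1  1
 P  0  1  2  2  2  2  2  2  2
 P  0  1  2  2  2  2  2  2  2
 T  0  1  2  2  2  2  2  2  2
 H  0  1  2  3  3  3  3  3  3
 V  0  1  2  3  3  4  4  4  4
 A  0  1  2  3  4  4  5  5  5
 L  0  1  2  3  4  4  5  6  6
dp[8][8] = 6. One LCS (by backtracking along matches): JPHVAL.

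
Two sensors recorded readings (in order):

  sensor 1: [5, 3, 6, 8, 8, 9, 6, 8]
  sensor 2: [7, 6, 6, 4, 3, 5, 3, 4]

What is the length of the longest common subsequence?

Match 5 (sensor 1 #1, sensor 2 #6), 3 (sensor 1 #2, sensor 2 #7) — 2 values in the same relative order in both, and the DP table's final entry dp[8][8] is also 2, so no common subsequence is longer.

2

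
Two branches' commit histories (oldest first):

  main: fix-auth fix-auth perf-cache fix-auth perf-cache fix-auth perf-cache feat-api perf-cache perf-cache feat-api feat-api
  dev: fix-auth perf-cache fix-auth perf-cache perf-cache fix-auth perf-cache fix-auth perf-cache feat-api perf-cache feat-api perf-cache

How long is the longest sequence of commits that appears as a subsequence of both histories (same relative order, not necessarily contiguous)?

Taking fix-auth (main #1, dev #1), then fix-auth (main #2, dev #3), then perf-cache (main #3, dev #5), then fix-auth (main #4, dev #6), then perf-cache (main #5, dev #7), then fix-auth (main #6, dev #8), then perf-cache (main #7, dev #9), then feat-api (main #8, dev #10), then perf-cache (main #9, dev #11), then perf-cache (main #10, dev #13) gives a common subsequence of length 10. Since dp[12][13] = 10, nothing longer is possible.

10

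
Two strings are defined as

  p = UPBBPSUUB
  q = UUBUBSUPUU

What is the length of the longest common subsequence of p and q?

Let dp[i][j] be the LCS length of the first i characters of p and the first j characters of q. dp[i][j] = dp[i-1][j-1]+1 when the i-th and j-th characters match, else max(dp[i-1][j], dp[i][j-1]).
    ·  U  U  B  U  B  S  U  P  U  U
 ·  0  0  0  0  0  0  0  0  0  0  0
 U  0  1  1  1  1  1  1  1  1  1  1
 P  0  1  1  1  1  1  1  1  2  2  2
 B  0  1  1  2  2  2  2  2  2  2  2
 B  0  1  1  2  2  3  3  3  3  3  3
 P  0  1  1  2  2  3  3  3  4  4  4
 S  0  1  1  2  2  3  4  4  4  4  4
 U  0  1  2  2  3  3  4  5  5  5  5
 U  0  1  2  2  3  3  4  5  5  6  6
 B  0  1  2  3  3  4  4  5  5  6  6
dp[9][10] = 6. One LCS (by backtracking along matches): UBBPUU.

6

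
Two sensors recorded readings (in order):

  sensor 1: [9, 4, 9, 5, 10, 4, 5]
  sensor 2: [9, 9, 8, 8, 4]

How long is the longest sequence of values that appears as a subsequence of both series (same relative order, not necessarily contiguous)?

3

Let dp[i][j] be the LCS length of the first i values of sensor 1 and the first j values of sensor 2. dp[i][j] = dp[i-1][j-1]+1 when the i-th and j-th values match, else max(dp[i-1][j], dp[i][j-1]).
    ·  9  9  8  8  4
 ·  0  0  0  0  0  0
 9  0  1  1  1  1  1
 4  0  1  1  1  1  2
 9  0  1  2  2  2  2
 5  0  1  2  2  2  2
10  0  1  2  2  2  2
 4  0  1  2  2  2  3
 5  0  1  2  2  2  3
dp[7][5] = 3. One LCS (by backtracking along matches): 9, 9, 4.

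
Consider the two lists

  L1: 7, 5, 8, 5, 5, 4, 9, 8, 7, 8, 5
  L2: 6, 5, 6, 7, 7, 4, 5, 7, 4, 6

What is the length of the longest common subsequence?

Pick 7 [1,5] → 5 [2,7] → 4 [6,9]; all 3 values appear in both, in order, and the DP table's final entry dp[11][10] is also 3, so no common subsequence is longer.

3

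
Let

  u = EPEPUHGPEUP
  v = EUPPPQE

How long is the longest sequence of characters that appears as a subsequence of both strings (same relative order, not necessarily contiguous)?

Match E (u #1, v #1) → P (u #2, v #3) → P (u #4, v #4) → P (u #8, v #5) → E (u #9, v #7) — 5 characters in the same relative order in both. dp[11][7] = 5 confirms this is the maximum.

5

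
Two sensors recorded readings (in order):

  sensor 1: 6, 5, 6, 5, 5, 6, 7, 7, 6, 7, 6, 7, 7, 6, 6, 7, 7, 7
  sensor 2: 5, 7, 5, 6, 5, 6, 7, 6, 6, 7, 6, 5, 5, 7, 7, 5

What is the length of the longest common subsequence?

11

One common subsequence of length 11: 5 (sensor 1 #2, sensor 2 #3), 6 (sensor 1 #3, sensor 2 #4), 5 (sensor 1 #5, sensor 2 #5), 6 (sensor 1 #6, sensor 2 #6), 7 (sensor 1 #8, sensor 2 #7), 6 (sensor 1 #9, sensor 2 #8), 6 (sensor 1 #11, sensor 2 #9), 7 (sensor 1 #13, sensor 2 #10), 6 (sensor 1 #14, sensor 2 #11), 7 (sensor 1 #16, sensor 2 #14), 7 (sensor 1 #17, sensor 2 #15). Since dp[18][16] = 11, nothing longer is possible.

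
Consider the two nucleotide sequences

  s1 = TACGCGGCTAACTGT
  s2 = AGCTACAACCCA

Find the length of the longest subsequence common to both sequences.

7

Match A [2,1], then G [4,2], then C [5,3], then C [8,6], then A [10,7], then A [11,8], then C [12,11] — 7 bases in the same relative order in both. dp[15][12] = 7 confirms this is the maximum.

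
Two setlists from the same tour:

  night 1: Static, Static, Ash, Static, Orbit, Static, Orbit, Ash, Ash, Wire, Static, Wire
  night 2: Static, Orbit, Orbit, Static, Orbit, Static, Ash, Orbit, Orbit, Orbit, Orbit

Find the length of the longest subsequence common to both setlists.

Pick Static (night 1 #1, night 2 #4), Static (night 1 #2, night 2 #6), Ash (night 1 #3, night 2 #7), Orbit (night 1 #5, night 2 #10), Orbit (night 1 #7, night 2 #11); all 5 songs appear in both, in order. dp[12][11] = 5 confirms this is the maximum.

5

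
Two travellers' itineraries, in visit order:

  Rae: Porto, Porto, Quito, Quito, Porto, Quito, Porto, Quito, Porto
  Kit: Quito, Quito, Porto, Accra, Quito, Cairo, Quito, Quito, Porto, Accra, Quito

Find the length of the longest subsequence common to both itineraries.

One common subsequence of length 6: Porto (Rae #1, Kit #3); then Quito (Rae #3, Kit #5); then Quito (Rae #4, Kit #7); then Quito (Rae #6, Kit #8); then Porto (Rae #7, Kit #9); then Quito (Rae #8, Kit #11). The LCS DP gives dp[9][11] = 6, so this is optimal.

6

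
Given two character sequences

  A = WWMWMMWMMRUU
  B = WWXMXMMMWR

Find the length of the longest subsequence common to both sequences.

7

Let dp[i][j] be the LCS length of the first i characters of A and the first j characters of B. dp[i][j] = dp[i-1][j-1]+1 when the i-th and j-th characters match, else max(dp[i-1][j], dp[i][j-1]).
    ·  W  W  X  M  X  M  M  M  W  R
 ·  0  0  0  0  0  0  0  0  0  0  0
 W  0  1  1  1  1  1  1  1  1  1  1
 W  0  1  2  2  2  2  2  2  2  2  2
 M  0  1  2  2  3  3  3  3  3  3  3
 W  0  1  2  2  3  3  3  3  3  4  4
 M  0  1  2  2  3  3  4  4  4  4  4
 M  0  1  2  2  3  3  4  5  5  5  5
 W  0  1  2  2  3  3  4  5  5  6  6
 M  0  1  2  2  3  3  4  5  6  6  6
 M  0  1  2  2  3  3  4  5  6  6  6
 R  0  1  2  2  3  3  4  5  6  6  7
 U  0  1  2  2  3  3  4  5  6  6  7
 U  0  1  2  2  3  3  4  5  6  6  7
dp[12][10] = 7. One LCS (by backtracking along matches): WWMMMWR.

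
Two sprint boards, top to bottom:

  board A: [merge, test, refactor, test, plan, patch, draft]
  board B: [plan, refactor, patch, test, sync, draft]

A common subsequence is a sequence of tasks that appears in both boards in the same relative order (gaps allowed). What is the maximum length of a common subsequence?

3

Pick refactor (board A #3, board B #2), then test (board A #4, board B #4), then draft (board A #7, board B #6); all 3 tasks appear in both, in order, and the DP table's final entry dp[7][6] is also 3, so no common subsequence is longer.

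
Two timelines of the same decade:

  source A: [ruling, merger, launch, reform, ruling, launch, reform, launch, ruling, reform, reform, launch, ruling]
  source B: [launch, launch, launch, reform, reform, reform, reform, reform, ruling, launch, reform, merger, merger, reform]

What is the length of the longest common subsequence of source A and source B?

Pick launch [3,3] → reform [4,8] → ruling [5,9] → launch [6,10] → reform [7,11] → reform [11,14]; all 6 events appear in both, in order. The LCS DP gives dp[13][14] = 6, so this is optimal.

6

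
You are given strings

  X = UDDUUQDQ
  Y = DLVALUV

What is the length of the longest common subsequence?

One common subsequence of length 2: D at X[2]=Y[1], then U at X[4]=Y[6]. Since dp[8][7] = 2, nothing longer is possible.

2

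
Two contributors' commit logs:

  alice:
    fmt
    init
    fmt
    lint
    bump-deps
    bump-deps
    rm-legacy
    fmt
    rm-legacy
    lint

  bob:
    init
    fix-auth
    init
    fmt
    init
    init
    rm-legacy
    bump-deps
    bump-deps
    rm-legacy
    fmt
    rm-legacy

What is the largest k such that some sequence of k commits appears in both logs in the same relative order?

Taking fmt [1,4], init [2,6], bump-deps [5,8], bump-deps [6,9], rm-legacy [7,10], fmt [8,11], rm-legacy [9,12] gives a common subsequence of length 7. The LCS DP gives dp[10][12] = 7, so this is optimal.

7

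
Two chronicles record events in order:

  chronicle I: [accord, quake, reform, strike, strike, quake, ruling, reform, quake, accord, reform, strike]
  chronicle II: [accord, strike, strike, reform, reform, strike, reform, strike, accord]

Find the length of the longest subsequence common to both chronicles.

Match accord (chronicle I #1, chronicle II #1), strike (chronicle I #4, chronicle II #2), strike (chronicle I #5, chronicle II #3), reform (chronicle I #8, chronicle II #5), reform (chronicle I #11, chronicle II #7), strike (chronicle I #12, chronicle II #8) — 6 events in the same relative order in both. dp[12][9] = 6 confirms this is the maximum.

6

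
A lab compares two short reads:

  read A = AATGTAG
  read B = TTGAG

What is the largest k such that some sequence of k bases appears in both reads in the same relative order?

4

Let dp[i][j] be the LCS length of the first i bases of read A and the first j bases of read B. dp[i][j] = dp[i-1][j-1]+1 when the i-th and j-th bases match, else max(dp[i-1][j], dp[i][j-1]).
    ·  T  T  G  A  G
 ·  0  0  0  0  0  0
 A  0  0  0  0  1  1
 A  0  0  0  0  1  1
 T  0  1  1  1  1  1
 G  0  1  1  2  2  2
 T  0  1  2  2  2  2
 A  0  1  2  2  3  3
 G  0  1  2  3  3  4
dp[7][5] = 4. One LCS (by backtracking along matches): TGAG.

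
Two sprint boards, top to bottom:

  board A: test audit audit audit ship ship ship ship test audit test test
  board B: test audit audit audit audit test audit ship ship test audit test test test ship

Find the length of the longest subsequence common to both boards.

10

Pick test (board A #1, board B #1), audit (board A #2, board B #4), audit (board A #3, board B #5), audit (board A #4, board B #7), ship (board A #7, board B #8), ship (board A #8, board B #9), test (board A #9, board B #10), audit (board A #10, board B #11), test (board A #11, board B #13), test (board A #12, board B #14); all 10 tasks appear in both, in order. Since dp[12][15] = 10, nothing longer is possible.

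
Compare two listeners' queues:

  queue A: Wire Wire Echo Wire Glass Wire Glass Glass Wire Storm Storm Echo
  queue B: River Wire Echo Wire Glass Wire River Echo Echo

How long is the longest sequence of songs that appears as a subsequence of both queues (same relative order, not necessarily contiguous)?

Taking Wire at queue A[2]=queue B[2]; then Echo at queue A[3]=queue B[3]; then Wire at queue A[4]=queue B[4]; then Glass at queue A[5]=queue B[5]; then Wire at queue A[6]=queue B[6]; then Echo at queue A[12]=queue B[9] gives a common subsequence of length 6. dp[12][9] = 6 confirms this is the maximum.

6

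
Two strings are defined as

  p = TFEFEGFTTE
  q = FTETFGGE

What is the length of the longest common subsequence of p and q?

Let dp[i][j] be the LCS length of the first i characters of p and the first j characters of q. dp[i][j] = dp[i-1][j-1]+1 when the i-th and j-th characters match, else max(dp[i-1][j], dp[i][j-1]).
    ·  F  T  E  T  F  G  G  E
 ·  0  0  0  0  0  0  0  0  0
 T  0  0  1  1  1  1  1  1  1
 F  0  1  1  1  1  2  2  2  2
 E  0  1  1  2  2  2  2  2  3
 F  0  1  1  2  2  3  3  3  3
 E  0  1  1  2  2  3  3  3  4
 G  0  1  1  2  2  3  4  4  4
 F  0  1  1  2  2  3  4  4  4
 T  0  1  2  2  3  3  4  4  4
 T  0  1  2  2  3  3  4  4  4
 E  0  1  2  3  3  3  4  4  5
dp[10][8] = 5. One LCS (by backtracking along matches): TEFGE.

5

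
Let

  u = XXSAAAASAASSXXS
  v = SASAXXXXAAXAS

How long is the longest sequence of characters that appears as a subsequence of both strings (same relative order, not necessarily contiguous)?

Match S [3,1], A [4,2], A [5,4], A [6,9], A [7,10], A [10,12], S [15,13] — 7 characters in the same relative order in both. dp[15][13] = 7 confirms this is the maximum.

7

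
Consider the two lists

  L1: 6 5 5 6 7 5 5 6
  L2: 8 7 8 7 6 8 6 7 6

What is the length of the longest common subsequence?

4

Taking 6 at L1[1]=L2[5], then 6 at L1[4]=L2[7], then 7 at L1[5]=L2[8], then 6 at L1[8]=L2[9] gives a common subsequence of length 4. dp[8][9] = 4 confirms this is the maximum.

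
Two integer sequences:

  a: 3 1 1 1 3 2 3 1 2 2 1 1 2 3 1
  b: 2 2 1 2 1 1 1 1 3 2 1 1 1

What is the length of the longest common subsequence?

8

One common subsequence of length 8: 1 (a #2, b #6), 1 (a #3, b #7), 1 (a #4, b #8), 3 (a #7, b #9), 2 (a #10, b #10), 1 (a #11, b #11), 1 (a #12, b #12), 1 (a #15, b #13), and the DP table's final entry dp[15][13] is also 8, so no common subsequence is longer.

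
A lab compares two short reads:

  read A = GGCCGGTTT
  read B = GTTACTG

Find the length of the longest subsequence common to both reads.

Taking G [6,1], T [7,2], T [8,3], T [9,6] gives a common subsequence of length 4. Since dp[9][7] = 4, nothing longer is possible.

4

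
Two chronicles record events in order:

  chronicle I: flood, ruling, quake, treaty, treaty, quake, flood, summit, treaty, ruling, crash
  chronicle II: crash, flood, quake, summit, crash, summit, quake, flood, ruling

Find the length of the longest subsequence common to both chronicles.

One common subsequence of length 5: flood at chronicle I[1]=chronicle II[2], quake at chronicle I[3]=chronicle II[3], quake at chronicle I[6]=chronicle II[7], flood at chronicle I[7]=chronicle II[8], ruling at chronicle I[10]=chronicle II[9]. dp[11][9] = 5 confirms this is the maximum.

5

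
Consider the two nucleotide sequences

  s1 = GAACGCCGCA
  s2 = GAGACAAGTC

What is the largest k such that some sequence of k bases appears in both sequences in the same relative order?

6

Pick G at s1[1]=s2[1] → A at s1[2]=s2[2] → A at s1[3]=s2[4] → C at s1[4]=s2[5] → G at s1[5]=s2[8] → C at s1[9]=s2[10]; all 6 bases appear in both, in order. The LCS DP gives dp[10][10] = 6, so this is optimal.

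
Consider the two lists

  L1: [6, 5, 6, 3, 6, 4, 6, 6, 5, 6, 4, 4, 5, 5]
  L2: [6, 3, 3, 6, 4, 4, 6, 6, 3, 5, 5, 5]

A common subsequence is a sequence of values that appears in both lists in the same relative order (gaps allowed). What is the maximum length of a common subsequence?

9

Pick 6 at L1[1]=L2[1], then 3 at L1[4]=L2[3], then 6 at L1[5]=L2[4], then 4 at L1[6]=L2[6], then 6 at L1[7]=L2[7], then 6 at L1[8]=L2[8], then 5 at L1[9]=L2[10], then 5 at L1[13]=L2[11], then 5 at L1[14]=L2[12]; all 9 values appear in both, in order. The LCS DP gives dp[14][12] = 9, so this is optimal.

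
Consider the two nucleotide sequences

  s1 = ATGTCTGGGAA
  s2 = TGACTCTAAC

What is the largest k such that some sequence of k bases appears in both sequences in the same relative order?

7

Taking T [2,1], then G [3,2], then T [4,5], then C [5,6], then T [6,7], then A [10,8], then A [11,9] gives a common subsequence of length 7. Since dp[11][10] = 7, nothing longer is possible.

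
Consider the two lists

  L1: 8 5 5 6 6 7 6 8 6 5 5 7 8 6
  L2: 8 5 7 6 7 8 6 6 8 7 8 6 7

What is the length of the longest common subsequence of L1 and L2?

Pick 8 [1,1], 5 [2,2], 6 [4,4], 6 [5,7], 6 [7,8], 8 [8,9], 7 [12,10], 8 [13,11], 6 [14,12]; all 9 values appear in both, in order, and the DP table's final entry dp[14][13] is also 9, so no common subsequence is longer.

9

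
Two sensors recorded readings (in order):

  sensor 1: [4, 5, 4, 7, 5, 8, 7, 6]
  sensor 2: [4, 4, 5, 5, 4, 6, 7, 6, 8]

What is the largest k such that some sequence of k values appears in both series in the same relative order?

5

One common subsequence of length 5: 4 at sensor 1[1]=sensor 2[2], 5 at sensor 1[2]=sensor 2[4], 4 at sensor 1[3]=sensor 2[5], 7 at sensor 1[4]=sensor 2[7], 8 at sensor 1[6]=sensor 2[9]. dp[8][9] = 5 confirms this is the maximum.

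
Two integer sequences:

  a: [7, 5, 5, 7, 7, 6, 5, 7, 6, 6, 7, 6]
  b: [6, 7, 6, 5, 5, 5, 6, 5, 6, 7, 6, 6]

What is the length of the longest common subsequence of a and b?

8

One common subsequence of length 8: 7 [1,2], 5 [2,5], 5 [3,6], 6 [6,7], 5 [7,8], 7 [8,10], 6 [10,11], 6 [12,12]. dp[12][12] = 8 confirms this is the maximum.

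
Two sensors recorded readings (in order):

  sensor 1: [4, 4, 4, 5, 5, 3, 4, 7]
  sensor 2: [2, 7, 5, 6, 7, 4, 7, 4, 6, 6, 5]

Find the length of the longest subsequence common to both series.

Let dp[i][j] be the LCS length of the first i values of sensor 1 and the first j values of sensor 2. dp[i][j] = dp[i-1][j-1]+1 when the i-th and j-th values match, else max(dp[i-1][j], dp[i][j-1]).
    ·  2  7  5  6  7  4  7  4  6  6  5
 ·  0  0  0  0  0  0  0  0  0  0  0  0
 4  0  0  0  0  0  0  1  1  1  1  1  1
 4  0  0  0  0  0  0  1  1  2  2  2  2
 4  0  0  0  0  0  0  1  1  2  2  2  2
 5  0  0  0  1  1  1  1  1  2  2  2  3
 5  0  0  0  1  1  1  1  1  2  2  2  3
 3  0  0  0  1  1  1  1  1  2  2  2  3
 4  0  0  0  1  1  1  2  2  2  2  2  3
 7  0  0  1  1  1  2  2  3  3  3  3  3
dp[8][11] = 3. One LCS (by backtracking along matches): 4, 4, 5.

3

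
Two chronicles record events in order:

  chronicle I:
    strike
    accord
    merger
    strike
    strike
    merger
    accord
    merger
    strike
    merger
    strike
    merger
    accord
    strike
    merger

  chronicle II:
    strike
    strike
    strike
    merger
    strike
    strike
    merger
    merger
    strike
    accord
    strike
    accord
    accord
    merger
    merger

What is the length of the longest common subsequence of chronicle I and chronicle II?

10

Pick strike (chronicle I #1, chronicle II #3), then merger (chronicle I #3, chronicle II #4), then strike (chronicle I #4, chronicle II #5), then strike (chronicle I #5, chronicle II #6), then merger (chronicle I #6, chronicle II #7), then merger (chronicle I #8, chronicle II #8), then strike (chronicle I #9, chronicle II #9), then strike (chronicle I #11, chronicle II #11), then merger (chronicle I #12, chronicle II #14), then merger (chronicle I #15, chronicle II #15); all 10 events appear in both, in order, and the DP table's final entry dp[15][15] is also 10, so no common subsequence is longer.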